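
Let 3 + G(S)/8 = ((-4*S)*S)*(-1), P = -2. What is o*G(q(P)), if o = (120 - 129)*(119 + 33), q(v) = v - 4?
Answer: -1543104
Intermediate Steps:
q(v) = -4 + v
G(S) = -24 + 32*S² (G(S) = -24 + 8*(((-4*S)*S)*(-1)) = -24 + 8*(-4*S²*(-1)) = -24 + 8*(4*S²) = -24 + 32*S²)
o = -1368 (o = -9*152 = -1368)
o*G(q(P)) = -1368*(-24 + 32*(-4 - 2)²) = -1368*(-24 + 32*(-6)²) = -1368*(-24 + 32*36) = -1368*(-24 + 1152) = -1368*1128 = -1543104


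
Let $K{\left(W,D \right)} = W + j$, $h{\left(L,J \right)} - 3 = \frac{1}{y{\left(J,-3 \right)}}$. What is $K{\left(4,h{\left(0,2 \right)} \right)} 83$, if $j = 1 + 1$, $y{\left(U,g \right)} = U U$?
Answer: $498$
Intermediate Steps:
$y{\left(U,g \right)} = U^{2}$
$j = 2$
$h{\left(L,J \right)} = 3 + \frac{1}{J^{2}}$
$K{\left(W,D \right)} = 2 + W$ ($K{\left(W,D \right)} = W + 2 = 2 + W$)
$K{\left(4,h{\left(0,2 \right)} \right)} 83 = \left(2 + 4\right) 83 = 6 \cdot 83 = 498$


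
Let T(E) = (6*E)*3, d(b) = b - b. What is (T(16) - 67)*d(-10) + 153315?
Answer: 153315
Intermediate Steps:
d(b) = 0
T(E) = 18*E
(T(16) - 67)*d(-10) + 153315 = (18*16 - 67)*0 + 153315 = (288 - 67)*0 + 153315 = 221*0 + 153315 = 0 + 153315 = 153315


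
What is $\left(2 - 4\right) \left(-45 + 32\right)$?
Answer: $26$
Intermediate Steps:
$\left(2 - 4\right) \left(-45 + 32\right) = \left(-2\right) \left(-13\right) = 26$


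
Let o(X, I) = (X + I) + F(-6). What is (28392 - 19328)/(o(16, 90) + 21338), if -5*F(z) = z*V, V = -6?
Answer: 515/1218 ≈ 0.42282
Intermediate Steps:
F(z) = 6*z/5 (F(z) = -z*(-6)/5 = -(-6)*z/5 = 6*z/5)
o(X, I) = -36/5 + I + X (o(X, I) = (X + I) + (6/5)*(-6) = (I + X) - 36/5 = -36/5 + I + X)
(28392 - 19328)/(o(16, 90) + 21338) = (28392 - 19328)/((-36/5 + 90 + 16) + 21338) = 9064/(494/5 + 21338) = 9064/(107184/5) = 9064*(5/107184) = 515/1218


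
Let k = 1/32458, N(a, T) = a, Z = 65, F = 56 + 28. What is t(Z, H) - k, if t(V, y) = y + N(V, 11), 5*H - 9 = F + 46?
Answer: 15060507/162290 ≈ 92.800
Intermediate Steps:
F = 84
H = 139/5 (H = 9/5 + (84 + 46)/5 = 9/5 + (1/5)*130 = 9/5 + 26 = 139/5 ≈ 27.800)
t(V, y) = V + y (t(V, y) = y + V = V + y)
k = 1/32458 ≈ 3.0809e-5
t(Z, H) - k = (65 + 139/5) - 1*1/32458 = 464/5 - 1/32458 = 15060507/162290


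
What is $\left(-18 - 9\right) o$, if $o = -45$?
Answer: $1215$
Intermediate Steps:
$\left(-18 - 9\right) o = \left(-18 - 9\right) \left(-45\right) = \left(-27\right) \left(-45\right) = 1215$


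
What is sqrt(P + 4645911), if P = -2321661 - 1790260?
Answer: sqrt(533990) ≈ 730.75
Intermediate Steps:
P = -4111921
sqrt(P + 4645911) = sqrt(-4111921 + 4645911) = sqrt(533990)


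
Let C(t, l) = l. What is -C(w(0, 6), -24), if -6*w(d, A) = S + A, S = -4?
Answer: 24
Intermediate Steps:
w(d, A) = ⅔ - A/6 (w(d, A) = -(-4 + A)/6 = ⅔ - A/6)
-C(w(0, 6), -24) = -1*(-24) = 24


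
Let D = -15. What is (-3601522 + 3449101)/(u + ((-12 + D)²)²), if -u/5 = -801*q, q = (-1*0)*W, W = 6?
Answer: -50807/177147 ≈ -0.28681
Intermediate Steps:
q = 0 (q = -1*0*6 = 0*6 = 0)
u = 0 (u = -(-4005)*0 = -5*0 = 0)
(-3601522 + 3449101)/(u + ((-12 + D)²)²) = (-3601522 + 3449101)/(0 + ((-12 - 15)²)²) = -152421/(0 + ((-27)²)²) = -152421/(0 + 729²) = -152421/(0 + 531441) = -152421/531441 = -152421*1/531441 = -50807/177147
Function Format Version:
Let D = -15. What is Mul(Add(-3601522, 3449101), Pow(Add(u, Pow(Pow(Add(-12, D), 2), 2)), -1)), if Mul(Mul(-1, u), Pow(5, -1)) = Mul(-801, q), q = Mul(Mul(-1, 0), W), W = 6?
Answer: Rational(-50807, 177147) ≈ -0.28681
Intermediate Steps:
q = 0 (q = Mul(Mul(-1, 0), 6) = Mul(0, 6) = 0)
u = 0 (u = Mul(-5, Mul(-801, 0)) = Mul(-5, 0) = 0)
Mul(Add(-3601522, 3449101), Pow(Add(u, Pow(Pow(Add(-12, D), 2), 2)), -1)) = Mul(Add(-3601522, 3449101), Pow(Add(0, Pow(Pow(Add(-12, -15), 2), 2)), -1)) = Mul(-152421, Pow(Add(0, Pow(Pow(-27, 2), 2)), -1)) = Mul(-152421, Pow(Add(0, Pow(729, 2)), -1)) = Mul(-152421, Pow(Add(0, 531441), -1)) = Mul(-152421, Pow(531441, -1)) = Mul(-152421, Rational(1, 531441)) = Rational(-50807, 177147)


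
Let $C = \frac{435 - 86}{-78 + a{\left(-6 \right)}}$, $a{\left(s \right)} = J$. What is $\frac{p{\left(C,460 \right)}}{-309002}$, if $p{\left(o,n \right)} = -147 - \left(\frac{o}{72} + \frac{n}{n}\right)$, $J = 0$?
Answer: $\frac{830819}{1735355232} \approx 0.00047876$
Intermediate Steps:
$a{\left(s \right)} = 0$
$C = - \frac{349}{78}$ ($C = \frac{435 - 86}{-78 + 0} = \frac{349}{-78} = 349 \left(- \frac{1}{78}\right) = - \frac{349}{78} \approx -4.4744$)
$p{\left(o,n \right)} = -148 - \frac{o}{72}$ ($p{\left(o,n \right)} = -147 - \left(o \frac{1}{72} + 1\right) = -147 - \left(\frac{o}{72} + 1\right) = -147 - \left(1 + \frac{o}{72}\right) = -148 - \frac{o}{72}$)
$\frac{p{\left(C,460 \right)}}{-309002} = \frac{-148 - - \frac{349}{5616}}{-309002} = \left(-148 + \frac{349}{5616}\right) \left(- \frac{1}{309002}\right) = \left(- \frac{830819}{5616}\right) \left(- \frac{1}{309002}\right) = \frac{830819}{1735355232}$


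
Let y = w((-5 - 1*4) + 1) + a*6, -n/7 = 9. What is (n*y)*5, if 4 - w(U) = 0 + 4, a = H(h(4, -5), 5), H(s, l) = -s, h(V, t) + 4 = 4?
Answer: 0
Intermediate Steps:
n = -63 (n = -7*9 = -63)
h(V, t) = 0 (h(V, t) = -4 + 4 = 0)
a = 0 (a = -1*0 = 0)
w(U) = 0 (w(U) = 4 - (0 + 4) = 4 - 1*4 = 4 - 4 = 0)
y = 0 (y = 0 + 0*6 = 0 + 0 = 0)
(n*y)*5 = -63*0*5 = 0*5 = 0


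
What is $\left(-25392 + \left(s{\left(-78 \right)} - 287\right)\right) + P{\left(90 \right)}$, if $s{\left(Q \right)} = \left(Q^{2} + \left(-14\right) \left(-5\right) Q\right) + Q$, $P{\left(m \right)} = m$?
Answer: $-25043$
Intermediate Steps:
$s{\left(Q \right)} = Q^{2} + 71 Q$ ($s{\left(Q \right)} = \left(Q^{2} + 70 Q\right) + Q = Q^{2} + 71 Q$)
$\left(-25392 + \left(s{\left(-78 \right)} - 287\right)\right) + P{\left(90 \right)} = \left(-25392 - \left(287 + 78 \left(71 - 78\right)\right)\right) + 90 = \left(-25392 - -259\right) + 90 = \left(-25392 + \left(546 - 287\right)\right) + 90 = \left(-25392 + 259\right) + 90 = -25133 + 90 = -25043$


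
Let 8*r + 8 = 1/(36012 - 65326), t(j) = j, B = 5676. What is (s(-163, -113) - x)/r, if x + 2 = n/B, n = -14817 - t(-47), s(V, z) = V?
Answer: 52710441448/332773947 ≈ 158.40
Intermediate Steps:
n = -14770 (n = -14817 - 1*(-47) = -14817 + 47 = -14770)
r = -234513/234512 (r = -1 + 1/(8*(36012 - 65326)) = -1 + (⅛)/(-29314) = -1 + (⅛)*(-1/29314) = -1 - 1/234512 = -234513/234512 ≈ -1.0000)
x = -13061/2838 (x = -2 - 14770/5676 = -2 - 14770*1/5676 = -2 - 7385/2838 = -13061/2838 ≈ -4.6022)
(s(-163, -113) - x)/r = (-163 - 1*(-13061/2838))/(-234513/234512) = (-163 + 13061/2838)*(-234512/234513) = -449533/2838*(-234512/234513) = 52710441448/332773947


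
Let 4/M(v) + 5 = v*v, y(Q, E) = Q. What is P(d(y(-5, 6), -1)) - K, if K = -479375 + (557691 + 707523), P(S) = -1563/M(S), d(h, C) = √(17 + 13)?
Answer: -3182431/4 ≈ -7.9561e+5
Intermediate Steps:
d(h, C) = √30
M(v) = 4/(-5 + v²) (M(v) = 4/(-5 + v*v) = 4/(-5 + v²))
P(S) = 7815/4 - 1563*S²/4 (P(S) = -(-7815/4 + 1563*S²/4) = -1563*(-5/4 + S²/4) = 7815/4 - 1563*S²/4)
K = 785839 (K = -479375 + 1265214 = 785839)
P(d(y(-5, 6), -1)) - K = (7815/4 - 1563*(√30)²/4) - 1*785839 = (7815/4 - 1563/4*30) - 785839 = (7815/4 - 23445/2) - 785839 = -39075/4 - 785839 = -3182431/4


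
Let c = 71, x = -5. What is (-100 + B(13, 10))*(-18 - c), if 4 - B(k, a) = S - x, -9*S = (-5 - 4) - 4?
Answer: 82058/9 ≈ 9117.6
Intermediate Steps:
S = 13/9 (S = -((-5 - 4) - 4)/9 = -(-9 - 4)/9 = -1/9*(-13) = 13/9 ≈ 1.4444)
B(k, a) = -22/9 (B(k, a) = 4 - (13/9 - 1*(-5)) = 4 - (13/9 + 5) = 4 - 1*58/9 = 4 - 58/9 = -22/9)
(-100 + B(13, 10))*(-18 - c) = (-100 - 22/9)*(-18 - 1*71) = -922*(-18 - 71)/9 = -922/9*(-89) = 82058/9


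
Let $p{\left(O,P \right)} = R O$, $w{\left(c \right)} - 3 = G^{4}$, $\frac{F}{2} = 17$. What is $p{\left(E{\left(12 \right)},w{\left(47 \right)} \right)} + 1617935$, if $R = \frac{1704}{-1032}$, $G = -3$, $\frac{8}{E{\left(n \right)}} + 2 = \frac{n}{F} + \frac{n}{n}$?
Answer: $\frac{765292911}{473} \approx 1.618 \cdot 10^{6}$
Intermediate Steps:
$F = 34$ ($F = 2 \cdot 17 = 34$)
$E{\left(n \right)} = \frac{8}{-1 + \frac{n}{34}}$ ($E{\left(n \right)} = \frac{8}{-2 + \left(\frac{n}{34} + \frac{n}{n}\right)} = \frac{8}{-2 + \left(n \frac{1}{34} + 1\right)} = \frac{8}{-2 + \left(\frac{n}{34} + 1\right)} = \frac{8}{-2 + \left(1 + \frac{n}{34}\right)} = \frac{8}{-1 + \frac{n}{34}}$)
$R = - \frac{71}{43}$ ($R = 1704 \left(- \frac{1}{1032}\right) = - \frac{71}{43} \approx -1.6512$)
$w{\left(c \right)} = 84$ ($w{\left(c \right)} = 3 + \left(-3\right)^{4} = 3 + 81 = 84$)
$p{\left(O,P \right)} = - \frac{71 O}{43}$
$p{\left(E{\left(12 \right)},w{\left(47 \right)} \right)} + 1617935 = - \frac{71 \frac{272}{-34 + 12}}{43} + 1617935 = - \frac{71 \frac{272}{-22}}{43} + 1617935 = - \frac{71 \cdot 272 \left(- \frac{1}{22}\right)}{43} + 1617935 = \left(- \frac{71}{43}\right) \left(- \frac{136}{11}\right) + 1617935 = \frac{9656}{473} + 1617935 = \frac{765292911}{473}$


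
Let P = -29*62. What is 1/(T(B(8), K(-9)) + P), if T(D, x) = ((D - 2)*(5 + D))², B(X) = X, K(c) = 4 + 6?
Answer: 1/4286 ≈ 0.00023332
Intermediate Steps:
K(c) = 10
T(D, x) = (-2 + D)²*(5 + D)² (T(D, x) = ((-2 + D)*(5 + D))² = (-2 + D)²*(5 + D)²)
P = -1798
1/(T(B(8), K(-9)) + P) = 1/((-2 + 8)²*(5 + 8)² - 1798) = 1/(6²*13² - 1798) = 1/(36*169 - 1798) = 1/(6084 - 1798) = 1/4286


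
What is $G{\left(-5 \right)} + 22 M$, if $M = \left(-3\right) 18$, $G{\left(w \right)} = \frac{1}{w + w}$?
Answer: $- \frac{11881}{10} \approx -1188.1$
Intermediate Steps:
$G{\left(w \right)} = \frac{1}{2 w}$
$M = -54$
$G{\left(-5 \right)} + 22 M = \frac{1}{2 \left(-5\right)} + 22 \left(-54\right) = \frac{1}{2} \left(- \frac{1}{5}\right) - 1188 = - \frac{1}{10} - 1188 = - \frac{11881}{10}$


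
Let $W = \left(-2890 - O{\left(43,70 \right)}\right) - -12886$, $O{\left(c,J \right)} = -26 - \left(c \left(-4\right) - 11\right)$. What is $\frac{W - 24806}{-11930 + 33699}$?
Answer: $- \frac{14967}{21769} \approx -0.68754$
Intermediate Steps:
$O{\left(c,J \right)} = -15 + 4 c$ ($O{\left(c,J \right)} = -26 - \left(- 4 c - 11\right) = -26 - \left(-11 - 4 c\right) = -26 + \left(11 + 4 c\right) = -15 + 4 c$)
$W = 9839$ ($W = \left(-2890 - \left(-15 + 4 \cdot 43\right)\right) - -12886 = \left(-2890 - \left(-15 + 172\right)\right) + 12886 = \left(-2890 - 157\right) + 12886 = -3047 + 12886 = 9839$)
$\frac{W - 24806}{-11930 + 33699} = \frac{9839 - 24806}{-11930 + 33699} = - \frac{14967}{21769}$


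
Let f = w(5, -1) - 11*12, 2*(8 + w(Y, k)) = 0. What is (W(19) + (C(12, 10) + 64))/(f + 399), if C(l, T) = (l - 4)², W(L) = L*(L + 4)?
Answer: 565/259 ≈ 2.1815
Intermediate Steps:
w(Y, k) = -8 (w(Y, k) = -8 + (½)*0 = -8 + 0 = -8)
W(L) = L*(4 + L)
f = -140 (f = -8 - 11*12 = -8 - 132 = -140)
C(l, T) = (-4 + l)²
(W(19) + (C(12, 10) + 64))/(f + 399) = (19*(4 + 19) + ((-4 + 12)² + 64))/(-140 + 399) = (19*23 + (8² + 64))/259 = (437 + (64 + 64))*(1/259) = (437 + 128)*(1/259) = 565*(1/259) = 565/259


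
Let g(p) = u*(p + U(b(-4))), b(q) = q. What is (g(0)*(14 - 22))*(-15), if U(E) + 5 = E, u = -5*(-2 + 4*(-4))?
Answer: -97200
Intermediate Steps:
u = 90 (u = -5*(-2 - 16) = -5*(-18) = 90)
U(E) = -5 + E
g(p) = -810 + 90*p (g(p) = 90*(p + (-5 - 4)) = 90*(p - 9) = 90*(-9 + p) = -810 + 90*p)
(g(0)*(14 - 22))*(-15) = ((-810 + 90*0)*(14 - 22))*(-15) = ((-810 + 0)*(-8))*(-15) = -810*(-8)*(-15) = 6480*(-15) = -97200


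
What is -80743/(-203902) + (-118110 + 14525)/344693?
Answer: 6710358229/70283592086 ≈ 0.095475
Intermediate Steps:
-80743/(-203902) + (-118110 + 14525)/344693 = -80743*(-1/203902) - 103585*1/344693 = 80743/203902 - 103585/344693 = 6710358229/70283592086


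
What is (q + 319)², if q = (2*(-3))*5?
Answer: 83521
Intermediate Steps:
q = -30 (q = -6*5 = -30)
(q + 319)² = (-30 + 319)² = 289² = 83521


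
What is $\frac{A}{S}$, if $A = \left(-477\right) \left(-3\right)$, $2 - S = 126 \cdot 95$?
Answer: $- \frac{1431}{11968} \approx -0.11957$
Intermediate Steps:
$S = -11968$ ($S = 2 - 126 \cdot 95 = 2 - 11970 = -11968$)
$A = 1431$
$\frac{A}{S} = \frac{1431}{-11968} = 1431 \left(- \frac{1}{11968}\right) = - \frac{1431}{11968}$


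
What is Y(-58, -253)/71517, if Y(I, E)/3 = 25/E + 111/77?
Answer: 2378/42218869 ≈ 5.6326e-5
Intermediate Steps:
Y(I, E) = 333/77 + 75/E (Y(I, E) = 3*(25/E + 111/77) = 3*(111/77 + 25/E) = 333/77 + 75/E)
Y(-58, -253)/71517 = (333/77 + 75/(-253))/71517 = (333/77 + 75*(-1/253))*(1/71517) = (333/77 - 75/253)*(1/71517) = (7134/1771)*(1/71517) = 2378/42218869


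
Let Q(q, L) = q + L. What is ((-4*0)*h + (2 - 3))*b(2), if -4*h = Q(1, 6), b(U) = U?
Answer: -2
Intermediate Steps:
Q(q, L) = L + q
h = -7/4 (h = -(6 + 1)/4 = -¼*7 = -7/4 ≈ -1.7500)
((-4*0)*h + (2 - 3))*b(2) = (-4*0*(-7/4) + (2 - 3))*2 = (0*(-7/4) - 1)*2 = (0 - 1)*2 = -1*2 = -2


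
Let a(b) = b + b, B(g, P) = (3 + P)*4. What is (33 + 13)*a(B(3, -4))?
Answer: -368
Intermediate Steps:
B(g, P) = 12 + 4*P
a(b) = 2*b
(33 + 13)*a(B(3, -4)) = (33 + 13)*(2*(12 + 4*(-4))) = 46*(2*(12 - 16)) = 46*(2*(-4)) = 46*(-8) = -368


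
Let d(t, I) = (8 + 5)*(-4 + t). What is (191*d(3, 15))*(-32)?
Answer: 79456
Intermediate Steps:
d(t, I) = -52 + 13*t (d(t, I) = 13*(-4 + t) = -52 + 13*t)
(191*d(3, 15))*(-32) = (191*(-52 + 13*3))*(-32) = (191*(-52 + 39))*(-32) = (191*(-13))*(-32) = -2483*(-32) = 79456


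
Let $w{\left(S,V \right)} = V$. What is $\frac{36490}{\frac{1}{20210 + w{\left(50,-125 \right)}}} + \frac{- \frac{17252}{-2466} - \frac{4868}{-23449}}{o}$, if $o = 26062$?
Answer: $\frac{276128254412497446209}{376760312127} \approx 7.329 \cdot 10^{8}$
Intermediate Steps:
$\frac{36490}{\frac{1}{20210 + w{\left(50,-125 \right)}}} + \frac{- \frac{17252}{-2466} - \frac{4868}{-23449}}{o} = \frac{36490}{\frac{1}{20210 - 125}} + \frac{- \frac{17252}{-2466} - \frac{4868}{-23449}}{26062} = \frac{36490}{\frac{1}{20085}} + \left(\left(-17252\right) \left(- \frac{1}{2466}\right) - - \frac{4868}{23449}\right) \frac{1}{26062} = 36490 \frac{1}{\frac{1}{20085}} + \left(\frac{8626}{1233} + \frac{4868}{23449}\right) \frac{1}{26062} = 36490 \cdot 20085 + \frac{208273318}{28912617} \cdot \frac{1}{26062} = 732901650 + \frac{104136659}{376760312127} = \frac{276128254412497446209}{376760312127}$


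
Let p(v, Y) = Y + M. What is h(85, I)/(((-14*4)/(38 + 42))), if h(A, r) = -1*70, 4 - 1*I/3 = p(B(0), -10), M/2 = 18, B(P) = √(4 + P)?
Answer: 100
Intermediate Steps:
M = 36 (M = 2*18 = 36)
p(v, Y) = 36 + Y (p(v, Y) = Y + 36 = 36 + Y)
I = -66 (I = 12 - 3*(36 - 10) = 12 - 3*26 = 12 - 78 = -66)
h(A, r) = -70
h(85, I)/(((-14*4)/(38 + 42))) = -70/((-14*4)/(38 + 42)) = -70/((-56/80)) = -70/((-56*1/80)) = -70/(-7/10) = -70*(-10/7) = 100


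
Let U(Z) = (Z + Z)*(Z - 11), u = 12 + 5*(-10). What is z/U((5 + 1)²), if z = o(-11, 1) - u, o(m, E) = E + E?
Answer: 1/45 ≈ 0.022222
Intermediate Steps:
o(m, E) = 2*E
u = -38 (u = 12 - 50 = -38)
U(Z) = 2*Z*(-11 + Z) (U(Z) = (2*Z)*(-11 + Z) = 2*Z*(-11 + Z))
z = 40 (z = 2*1 - 1*(-38) = 2 + 38 = 40)
z/U((5 + 1)²) = 40/((2*(5 + 1)²*(-11 + (5 + 1)²))) = 40/((2*6²*(-11 + 6²))) = 40/((2*36*(-11 + 36))) = 40/((2*36*25)) = 40/1800 = 40*(1/1800) = 1/45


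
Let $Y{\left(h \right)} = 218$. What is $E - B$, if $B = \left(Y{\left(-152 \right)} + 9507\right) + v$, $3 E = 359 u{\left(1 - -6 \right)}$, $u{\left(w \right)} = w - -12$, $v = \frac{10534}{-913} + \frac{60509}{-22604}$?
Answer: $- \frac{460449536249}{61912356} \approx -7437.1$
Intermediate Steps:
$v = - \frac{293355253}{20637452}$ ($v = 10534 \left(- \frac{1}{913}\right) + 60509 \left(- \frac{1}{22604}\right) = - \frac{10534}{913} - \frac{60509}{22604} = - \frac{293355253}{20637452} \approx -14.215$)
$u{\left(w \right)} = 12 + w$ ($u{\left(w \right)} = w + 12 = 12 + w$)
$E = \frac{6821}{3}$ ($E = \frac{359 \left(12 + \left(1 - -6\right)\right)}{3} = \frac{359 \left(12 + \left(1 + 6\right)\right)}{3} = \frac{359 \left(12 + 7\right)}{3} = \frac{359 \cdot 19}{3} = \frac{1}{3} \cdot 6821 = \frac{6821}{3} \approx 2273.7$)
$B = \frac{200405865447}{20637452}$ ($B = \left(218 + 9507\right) - \frac{293355253}{20637452} = 9725 - \frac{293355253}{20637452} = \frac{200405865447}{20637452} \approx 9710.8$)
$E - B = \frac{6821}{3} - \frac{200405865447}{20637452} = - \frac{460449536249}{61912356}$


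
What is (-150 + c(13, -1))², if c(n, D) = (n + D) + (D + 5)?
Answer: 17956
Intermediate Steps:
c(n, D) = 5 + n + 2*D (c(n, D) = (D + n) + (5 + D) = 5 + n + 2*D)
(-150 + c(13, -1))² = (-150 + (5 + 13 + 2*(-1)))² = (-150 + (5 + 13 - 2))² = (-150 + 16)² = (-134)² = 17956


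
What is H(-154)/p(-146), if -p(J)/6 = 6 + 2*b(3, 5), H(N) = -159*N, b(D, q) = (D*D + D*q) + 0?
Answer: -4081/54 ≈ -75.574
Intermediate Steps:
b(D, q) = D**2 + D*q (b(D, q) = (D**2 + D*q) + 0 = D**2 + D*q)
p(J) = -324 (p(J) = -6*(6 + 2*(3*(3 + 5))) = -6*(6 + 2*(3*8)) = -6*(6 + 2*24) = -6*(6 + 48) = -6*54 = -324)
H(-154)/p(-146) = -159*(-154)/(-324) = 24486*(-1/324) = -4081/54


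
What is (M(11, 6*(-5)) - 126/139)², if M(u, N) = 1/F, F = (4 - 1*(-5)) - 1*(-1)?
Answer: 1256641/1932100 ≈ 0.65040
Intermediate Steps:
F = 10 (F = (4 + 5) + 1 = 9 + 1 = 10)
M(u, N) = ⅒ (M(u, N) = 1/10 = ⅒)
(M(11, 6*(-5)) - 126/139)² = (⅒ - 126/139)² = (-1121/1390)² = 1256641/1932100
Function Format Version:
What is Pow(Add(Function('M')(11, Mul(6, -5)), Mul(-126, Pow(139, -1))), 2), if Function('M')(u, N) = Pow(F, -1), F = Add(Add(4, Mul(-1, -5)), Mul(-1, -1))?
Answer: Rational(1256641, 1932100) ≈ 0.65040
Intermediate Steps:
F = 10 (F = Add(Add(4, 5), 1) = Add(9, 1) = 10)
Function('M')(u, N) = Rational(1, 10) (Function('M')(u, N) = Pow(10, -1) = Rational(1, 10))
Pow(Add(Function('M')(11, Mul(6, -5)), Mul(-126, Pow(139, -1))), 2) = Pow(Add(Rational(1, 10), Mul(-126, Pow(139, -1))), 2) = Pow(Add(Rational(1, 10), Mul(-126, Rational(1, 139))), 2) = Pow(Add(Rational(1, 10), Rational(-126, 139)), 2) = Pow(Rational(-1121, 1390), 2) = Rational(1256641, 1932100)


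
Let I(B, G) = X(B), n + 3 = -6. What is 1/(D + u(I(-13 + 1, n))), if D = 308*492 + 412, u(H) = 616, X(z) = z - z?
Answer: 1/152564 ≈ 6.5546e-6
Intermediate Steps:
X(z) = 0
n = -9 (n = -3 - 6 = -9)
I(B, G) = 0
D = 151948 (D = 151536 + 412 = 151948)
1/(D + u(I(-13 + 1, n))) = 1/(151948 + 616) = 1/152564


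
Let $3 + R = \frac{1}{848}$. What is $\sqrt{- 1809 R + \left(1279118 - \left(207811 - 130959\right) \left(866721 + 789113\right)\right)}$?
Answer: $\frac{i \sqrt{5719252990409589}}{212} \approx 3.5673 \cdot 10^{5} i$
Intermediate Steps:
$R = - \frac{2543}{848}$ ($R = -3 + \frac{1}{848} = - \frac{2543}{848} \approx -2.9988$)
$\sqrt{- 1809 R + \left(1279118 - \left(207811 - 130959\right) \left(866721 + 789113\right)\right)} = \sqrt{\left(-1809\right) \left(- \frac{2543}{848}\right) + \left(1279118 - \left(207811 - 130959\right) \left(866721 + 789113\right)\right)} = \sqrt{\frac{4600287}{848} + \left(1279118 - 76852 \cdot 1655834\right)} = \sqrt{\frac{4600287}{848} + \left(1279118 - 127254154568\right)} = \sqrt{\frac{4600287}{848} - 127252875450} = \sqrt{- \frac{107910433781313}{848}} = \frac{i \sqrt{5719252990409589}}{212}$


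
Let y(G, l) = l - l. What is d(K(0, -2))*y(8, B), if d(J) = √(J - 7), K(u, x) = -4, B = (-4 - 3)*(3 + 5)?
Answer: 0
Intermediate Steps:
B = -56 (B = -7*8 = -56)
y(G, l) = 0
d(J) = √(-7 + J)
d(K(0, -2))*y(8, B) = √(-7 - 4)*0 = √(-11)*0 = (I*√11)*0 = 0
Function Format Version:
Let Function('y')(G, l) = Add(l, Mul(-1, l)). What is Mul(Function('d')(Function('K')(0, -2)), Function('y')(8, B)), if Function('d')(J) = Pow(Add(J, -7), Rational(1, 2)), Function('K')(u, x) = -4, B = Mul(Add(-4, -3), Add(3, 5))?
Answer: 0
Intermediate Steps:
B = -56 (B = Mul(-7, 8) = -56)
Function('y')(G, l) = 0
Function('d')(J) = Pow(Add(-7, J), Rational(1, 2))
Mul(Function('d')(Function('K')(0, -2)), Function('y')(8, B)) = Mul(Pow(Add(-7, -4), Rational(1, 2)), 0) = Mul(Pow(-11, Rational(1, 2)), 0) = Mul(Mul(I, Pow(11, Rational(1, 2))), 0) = 0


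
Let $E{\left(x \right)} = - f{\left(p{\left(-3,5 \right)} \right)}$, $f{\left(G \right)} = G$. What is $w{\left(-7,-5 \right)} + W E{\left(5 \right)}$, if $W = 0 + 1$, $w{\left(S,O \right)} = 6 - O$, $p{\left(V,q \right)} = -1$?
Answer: $12$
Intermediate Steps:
$W = 1$
$E{\left(x \right)} = 1$ ($E{\left(x \right)} = \left(-1\right) \left(-1\right) = 1$)
$w{\left(-7,-5 \right)} + W E{\left(5 \right)} = \left(6 - -5\right) + 1 \cdot 1 = \left(6 + 5\right) + 1 = 11 + 1 = 12$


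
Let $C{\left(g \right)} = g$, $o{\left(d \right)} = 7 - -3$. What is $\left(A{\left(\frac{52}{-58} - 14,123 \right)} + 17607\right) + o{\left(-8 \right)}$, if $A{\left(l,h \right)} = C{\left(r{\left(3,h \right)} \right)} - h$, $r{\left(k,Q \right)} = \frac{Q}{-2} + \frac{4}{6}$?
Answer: $\frac{104599}{6} \approx 17433.0$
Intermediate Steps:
$r{\left(k,Q \right)} = \frac{2}{3} - \frac{Q}{2}$ ($r{\left(k,Q \right)} = Q \left(- \frac{1}{2}\right) + 4 \cdot \frac{1}{6} = - \frac{Q}{2} + \frac{2}{3} = \frac{2}{3} - \frac{Q}{2}$)
$o{\left(d \right)} = 10$ ($o{\left(d \right)} = 7 + 3 = 10$)
$A{\left(l,h \right)} = \frac{2}{3} - \frac{3 h}{2}$ ($A{\left(l,h \right)} = \left(\frac{2}{3} - \frac{h}{2}\right) - h = \frac{2}{3} - \frac{3 h}{2}$)
$\left(A{\left(\frac{52}{-58} - 14,123 \right)} + 17607\right) + o{\left(-8 \right)} = \left(\left(\frac{2}{3} - \frac{369}{2}\right) + 17607\right) + 10 = \left(- \frac{1103}{6} + 17607\right) + 10 = \frac{104539}{6} + 10 = \frac{104599}{6}$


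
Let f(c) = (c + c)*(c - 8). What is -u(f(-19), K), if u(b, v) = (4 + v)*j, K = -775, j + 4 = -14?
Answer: -13878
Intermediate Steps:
j = -18 (j = -4 - 14 = -18)
f(c) = 2*c*(-8 + c) (f(c) = (2*c)*(-8 + c) = 2*c*(-8 + c))
u(b, v) = -72 - 18*v (u(b, v) = (4 + v)*(-18) = -72 - 18*v)
-u(f(-19), K) = -(-72 - 18*(-775)) = -(-72 + 13950) = -1*13878 = -13878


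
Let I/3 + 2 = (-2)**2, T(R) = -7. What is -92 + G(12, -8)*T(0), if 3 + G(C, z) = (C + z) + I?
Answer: -141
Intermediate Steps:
I = 6 (I = -6 + 3*(-2)**2 = -6 + 3*4 = -6 + 12 = 6)
G(C, z) = 3 + C + z (G(C, z) = -3 + ((C + z) + 6) = -3 + (6 + C + z) = 3 + C + z)
-92 + G(12, -8)*T(0) = -92 + (3 + 12 - 8)*(-7) = -92 + 7*(-7) = -92 - 49 = -141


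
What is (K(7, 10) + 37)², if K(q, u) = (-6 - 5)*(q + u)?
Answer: 22500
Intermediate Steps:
K(q, u) = -11*q - 11*u (K(q, u) = -11*(q + u) = -11*q - 11*u)
(K(7, 10) + 37)² = ((-11*7 - 11*10) + 37)² = ((-77 - 110) + 37)² = (-187 + 37)² = (-150)² = 22500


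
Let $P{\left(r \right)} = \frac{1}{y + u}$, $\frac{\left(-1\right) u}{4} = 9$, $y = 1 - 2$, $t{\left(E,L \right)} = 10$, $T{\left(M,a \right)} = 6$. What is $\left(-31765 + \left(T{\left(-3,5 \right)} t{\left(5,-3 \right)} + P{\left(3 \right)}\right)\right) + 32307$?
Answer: $\frac{22273}{37} \approx 601.97$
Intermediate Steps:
$y = -1$
$u = -36$ ($u = \left(-4\right) 9 = -36$)
$P{\left(r \right)} = - \frac{1}{37}$ ($P{\left(r \right)} = \frac{1}{-1 - 36} = \frac{1}{-37} = - \frac{1}{37}$)
$\left(-31765 + \left(T{\left(-3,5 \right)} t{\left(5,-3 \right)} + P{\left(3 \right)}\right)\right) + 32307 = \left(-31765 + \left(6 \cdot 10 - \frac{1}{37}\right)\right) + 32307 = \left(-31765 + \left(60 - \frac{1}{37}\right)\right) + 32307 = \left(-31765 + \frac{2219}{37}\right) + 32307 = - \frac{1173086}{37} + 32307 = \frac{22273}{37}$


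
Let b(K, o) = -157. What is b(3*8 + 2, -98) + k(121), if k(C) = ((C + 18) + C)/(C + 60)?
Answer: -28157/181 ≈ -155.56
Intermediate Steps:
k(C) = (18 + 2*C)/(60 + C) (k(C) = ((18 + C) + C)/(60 + C) = (18 + 2*C)/(60 + C))
b(3*8 + 2, -98) + k(121) = -157 + 2*(9 + 121)/(60 + 121) = -157 + 2*130/181 = -157 + 2*(1/181)*130 = -157 + 260/181 = -28157/181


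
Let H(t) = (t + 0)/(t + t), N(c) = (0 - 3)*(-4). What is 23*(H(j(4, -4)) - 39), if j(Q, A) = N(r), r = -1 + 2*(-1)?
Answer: -1771/2 ≈ -885.50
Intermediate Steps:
r = -3 (r = -1 - 2 = -3)
N(c) = 12 (N(c) = -3*(-4) = 12)
j(Q, A) = 12
H(t) = ½ (H(t) = t/((2*t)) = t*(1/(2*t)) = ½)
23*(H(j(4, -4)) - 39) = 23*(½ - 39) = 23*(-77/2) = -1771/2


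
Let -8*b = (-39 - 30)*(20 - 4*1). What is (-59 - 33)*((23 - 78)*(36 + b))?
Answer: 880440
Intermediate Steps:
b = 138 (b = -(-39 - 30)*(20 - 4*1)/8 = -(-69)*(20 - 4)/8 = -(-69)*16/8 = -1/8*(-1104) = 138)
(-59 - 33)*((23 - 78)*(36 + b)) = (-59 - 33)*((23 - 78)*(36 + 138)) = -(-5060)*174 = -92*(-9570) = 880440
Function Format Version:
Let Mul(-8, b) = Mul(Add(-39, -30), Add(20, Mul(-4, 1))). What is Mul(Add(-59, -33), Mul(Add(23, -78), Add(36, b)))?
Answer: 880440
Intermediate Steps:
b = 138 (b = Mul(Rational(-1, 8), Mul(Add(-39, -30), Add(20, Mul(-4, 1)))) = Mul(Rational(-1, 8), Mul(-69, Add(20, -4))) = Mul(Rational(-1, 8), Mul(-69, 16)) = Mul(Rational(-1, 8), -1104) = 138)
Mul(Add(-59, -33), Mul(Add(23, -78), Add(36, b))) = Mul(Add(-59, -33), Mul(Add(23, -78), Add(36, 138))) = Mul(-92, Mul(-55, 174)) = Mul(-92, -9570) = 880440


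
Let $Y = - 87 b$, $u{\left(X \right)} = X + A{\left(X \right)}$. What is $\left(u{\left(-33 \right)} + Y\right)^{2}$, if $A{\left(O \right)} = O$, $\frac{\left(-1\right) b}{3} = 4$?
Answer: $956484$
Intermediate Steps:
$b = -12$ ($b = \left(-3\right) 4 = -12$)
$u{\left(X \right)} = 2 X$ ($u{\left(X \right)} = X + X = 2 X$)
$Y = 1044$ ($Y = \left(-87\right) \left(-12\right) = 1044$)
$\left(u{\left(-33 \right)} + Y\right)^{2} = \left(2 \left(-33\right) + 1044\right)^{2} = \left(-66 + 1044\right)^{2} = 978^{2} = 956484$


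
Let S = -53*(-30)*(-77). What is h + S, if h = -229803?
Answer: -352233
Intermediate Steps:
S = -122430 (S = 1590*(-77) = -122430)
h + S = -229803 - 122430 = -352233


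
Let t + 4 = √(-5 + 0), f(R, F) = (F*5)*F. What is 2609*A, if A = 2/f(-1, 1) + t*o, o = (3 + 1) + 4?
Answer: -412222/5 + 20872*I*√5 ≈ -82444.0 + 46671.0*I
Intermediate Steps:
f(R, F) = 5*F² (f(R, F) = (5*F)*F = 5*F²)
o = 8 (o = 4 + 4 = 8)
t = -4 + I*√5 (t = -4 + √(-5 + 0) = -4 + √(-5) = -4 + I*√5 ≈ -4.0 + 2.2361*I)
A = -158/5 + 8*I*√5 (A = 2/((5*1²)) + (-4 + I*√5)*8 = 2/((5*1)) + (-32 + 8*I*√5) = 2/5 + (-32 + 8*I*√5) = 2*(⅕) + (-32 + 8*I*√5) = ⅖ + (-32 + 8*I*√5) = -158/5 + 8*I*√5 ≈ -31.6 + 17.889*I)
2609*A = 2609*(-158/5 + 8*I*√5) = -412222/5 + 20872*I*√5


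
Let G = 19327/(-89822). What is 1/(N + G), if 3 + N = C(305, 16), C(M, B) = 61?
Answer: 89822/5190349 ≈ 0.017306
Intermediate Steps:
G = -19327/89822 (G = 19327*(-1/89822) = -19327/89822 ≈ -0.21517)
N = 58 (N = -3 + 61 = 58)
1/(N + G) = 1/(58 - 19327/89822) = 1/(5190349/89822) = 89822/5190349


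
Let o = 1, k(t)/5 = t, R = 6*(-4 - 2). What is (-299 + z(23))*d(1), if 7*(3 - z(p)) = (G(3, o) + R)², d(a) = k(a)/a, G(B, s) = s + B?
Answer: -15480/7 ≈ -2211.4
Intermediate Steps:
R = -36 (R = 6*(-6) = -36)
k(t) = 5*t
G(B, s) = B + s
d(a) = 5 (d(a) = (5*a)/a = 5)
z(p) = -1003/7 (z(p) = 3 - ((3 + 1) - 36)²/7 = 3 - (4 - 36)²/7 = 3 - ⅐*(-32)² = 3 - ⅐*1024 = 3 - 1024/7 = -1003/7)
(-299 + z(23))*d(1) = (-299 - 1003/7)*5 = -3096/7*5 = -15480/7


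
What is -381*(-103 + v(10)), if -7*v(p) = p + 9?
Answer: 281940/7 ≈ 40277.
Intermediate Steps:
v(p) = -9/7 - p/7 (v(p) = -(p + 9)/7 = -(9 + p)/7 = -9/7 - p/7)
-381*(-103 + v(10)) = -381*(-103 + (-9/7 - ⅐*10)) = -381*(-103 + (-9/7 - 10/7)) = -381*(-103 - 19/7) = -381*(-740/7) = 281940/7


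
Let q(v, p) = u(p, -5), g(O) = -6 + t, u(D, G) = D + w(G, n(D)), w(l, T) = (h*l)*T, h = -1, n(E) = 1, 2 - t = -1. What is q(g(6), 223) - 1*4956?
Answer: -4728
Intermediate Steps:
t = 3 (t = 2 - 1*(-1) = 2 + 1 = 3)
w(l, T) = -T*l (w(l, T) = (-l)*T = -T*l)
u(D, G) = D - G (u(D, G) = D - 1*1*G = D - G)
g(O) = -3 (g(O) = -6 + 3 = -3)
q(v, p) = 5 + p (q(v, p) = p - 1*(-5) = p + 5 = 5 + p)
q(g(6), 223) - 1*4956 = (5 + 223) - 1*4956 = 228 - 4956 = -4728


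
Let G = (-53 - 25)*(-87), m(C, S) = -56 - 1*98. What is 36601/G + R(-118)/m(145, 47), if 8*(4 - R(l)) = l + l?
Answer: 5409223/1045044 ≈ 5.1761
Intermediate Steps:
m(C, S) = -154 (m(C, S) = -56 - 98 = -154)
R(l) = 4 - l/4 (R(l) = 4 - (l + l)/8 = 4 - l/4)
G = 6786 (G = -78*(-87) = 6786)
36601/G + R(-118)/m(145, 47) = 36601/6786 + (4 - 1/4*(-118))/(-154) = 36601*(1/6786) + (4 + 59/2)*(-1/154) = 36601/6786 + (67/2)*(-1/154) = 36601/6786 - 67/308 = 5409223/1045044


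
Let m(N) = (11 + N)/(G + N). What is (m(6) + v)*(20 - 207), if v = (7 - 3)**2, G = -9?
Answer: -5797/3 ≈ -1932.3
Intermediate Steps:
v = 16 (v = 4**2 = 16)
m(N) = (11 + N)/(-9 + N)
(m(6) + v)*(20 - 207) = ((11 + 6)/(-9 + 6) + 16)*(20 - 207) = (17/(-3) + 16)*(-187) = (-1/3*17 + 16)*(-187) = (-17/3 + 16)*(-187) = (31/3)*(-187) = -5797/3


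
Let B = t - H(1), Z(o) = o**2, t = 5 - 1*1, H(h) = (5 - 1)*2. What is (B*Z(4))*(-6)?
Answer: 384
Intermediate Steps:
H(h) = 8 (H(h) = 4*2 = 8)
t = 4 (t = 5 - 1 = 4)
B = -4 (B = 4 - 1*8 = 4 - 8 = -4)
(B*Z(4))*(-6) = -4*4**2*(-6) = -4*16*(-6) = -64*(-6) = 384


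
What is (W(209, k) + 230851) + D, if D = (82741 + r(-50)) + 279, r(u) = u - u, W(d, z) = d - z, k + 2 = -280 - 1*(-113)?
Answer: 314249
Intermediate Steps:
k = -169 (k = -2 + (-280 - 1*(-113)) = -2 + (-280 + 113) = -2 - 167 = -169)
r(u) = 0
D = 83020 (D = (82741 + 0) + 279 = 82741 + 279 = 83020)
(W(209, k) + 230851) + D = ((209 - 1*(-169)) + 230851) + 83020 = ((209 + 169) + 230851) + 83020 = (378 + 230851) + 83020 = 231229 + 83020 = 314249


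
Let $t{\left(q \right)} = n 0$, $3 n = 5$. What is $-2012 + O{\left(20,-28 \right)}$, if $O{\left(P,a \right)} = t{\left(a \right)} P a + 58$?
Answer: $-1954$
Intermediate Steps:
$n = \frac{5}{3}$ ($n = \frac{1}{3} \cdot 5 = \frac{5}{3} \approx 1.6667$)
$t{\left(q \right)} = 0$ ($t{\left(q \right)} = \frac{5}{3} \cdot 0 = 0$)
$O{\left(P,a \right)} = 58$ ($O{\left(P,a \right)} = 0 P a + 58 = 0 a + 58 = 0 + 58 = 58$)
$-2012 + O{\left(20,-28 \right)} = -2012 + 58 = -1954$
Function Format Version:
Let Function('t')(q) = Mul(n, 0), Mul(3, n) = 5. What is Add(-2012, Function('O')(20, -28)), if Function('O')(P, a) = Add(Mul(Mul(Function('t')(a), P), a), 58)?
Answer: -1954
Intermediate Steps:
n = Rational(5, 3) (n = Mul(Rational(1, 3), 5) = Rational(5, 3) ≈ 1.6667)
Function('t')(q) = 0 (Function('t')(q) = Mul(Rational(5, 3), 0) = 0)
Function('O')(P, a) = 58 (Function('O')(P, a) = Add(Mul(Mul(0, P), a), 58) = Add(Mul(0, a), 58) = Add(0, 58) = 58)
Add(-2012, Function('O')(20, -28)) = Add(-2012, 58) = -1954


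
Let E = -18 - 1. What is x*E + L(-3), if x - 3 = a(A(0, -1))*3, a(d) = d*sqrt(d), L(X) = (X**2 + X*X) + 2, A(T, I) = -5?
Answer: -37 + 285*I*sqrt(5) ≈ -37.0 + 637.28*I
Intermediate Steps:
E = -19
L(X) = 2 + 2*X**2 (L(X) = (X**2 + X**2) + 2 = 2*X**2 + 2 = 2 + 2*X**2)
a(d) = d**(3/2)
x = 3 - 15*I*sqrt(5) (x = 3 + (-5)**(3/2)*3 = 3 - 5*I*sqrt(5)*3 = 3 - 15*I*sqrt(5) ≈ 3.0 - 33.541*I)
x*E + L(-3) = (3 - 15*I*sqrt(5))*(-19) + (2 + 2*(-3)**2) = (-57 + 285*I*sqrt(5)) + (2 + 2*9) = (-57 + 285*I*sqrt(5)) + (2 + 18) = (-57 + 285*I*sqrt(5)) + 20 = -37 + 285*I*sqrt(5)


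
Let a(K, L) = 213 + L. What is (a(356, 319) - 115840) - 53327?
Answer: -168635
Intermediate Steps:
(a(356, 319) - 115840) - 53327 = ((213 + 319) - 115840) - 53327 = (532 - 115840) - 53327 = -115308 - 53327 = -168635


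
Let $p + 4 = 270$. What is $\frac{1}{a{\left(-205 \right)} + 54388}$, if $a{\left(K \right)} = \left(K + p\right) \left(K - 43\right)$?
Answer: $\frac{1}{39260} \approx 2.5471 \cdot 10^{-5}$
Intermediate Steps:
$p = 266$ ($p = -4 + 270 = 266$)
$a{\left(K \right)} = \left(-43 + K\right) \left(266 + K\right)$ ($a{\left(K \right)} = \left(K + 266\right) \left(K - 43\right) = \left(266 + K\right) \left(-43 + K\right) = \left(-43 + K\right) \left(266 + K\right)$)
$\frac{1}{a{\left(-205 \right)} + 54388} = \frac{1}{\left(-11438 + \left(-205\right)^{2} + 223 \left(-205\right)\right) + 54388} = \frac{1}{\left(-11438 + 42025 - 45715\right) + 54388} = \frac{1}{-15128 + 54388} = \frac{1}{39260}$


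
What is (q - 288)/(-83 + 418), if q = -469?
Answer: -757/335 ≈ -2.2597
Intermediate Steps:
(q - 288)/(-83 + 418) = (-469 - 288)/(-83 + 418) = -757/335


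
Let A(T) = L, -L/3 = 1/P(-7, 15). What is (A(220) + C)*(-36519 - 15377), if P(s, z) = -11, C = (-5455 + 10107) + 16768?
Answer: -12227891208/11 ≈ -1.1116e+9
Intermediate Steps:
C = 21420 (C = 4652 + 16768 = 21420)
L = 3/11 (L = -3/(-11) = -3*(-1/11) = 3/11 ≈ 0.27273)
A(T) = 3/11
(A(220) + C)*(-36519 - 15377) = (3/11 + 21420)*(-36519 - 15377) = (235623/11)*(-51896) = -12227891208/11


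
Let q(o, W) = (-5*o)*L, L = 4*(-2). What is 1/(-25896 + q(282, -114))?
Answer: -1/14616 ≈ -6.8418e-5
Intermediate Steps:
L = -8
q(o, W) = 40*o (q(o, W) = -5*o*(-8) = 40*o)
1/(-25896 + q(282, -114)) = 1/(-25896 + 40*282) = 1/(-25896 + 11280) = 1/(-14616) = -1/14616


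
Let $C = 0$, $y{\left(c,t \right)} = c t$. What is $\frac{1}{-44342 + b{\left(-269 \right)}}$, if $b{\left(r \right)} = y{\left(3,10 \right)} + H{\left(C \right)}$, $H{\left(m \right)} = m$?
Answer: $- \frac{1}{44312} \approx -2.2567 \cdot 10^{-5}$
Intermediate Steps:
$b{\left(r \right)} = 30$ ($b{\left(r \right)} = 3 \cdot 10 + 0 = 30 + 0 = 30$)
$\frac{1}{-44342 + b{\left(-269 \right)}} = \frac{1}{-44342 + 30} = \frac{1}{-44312} = - \frac{1}{44312}$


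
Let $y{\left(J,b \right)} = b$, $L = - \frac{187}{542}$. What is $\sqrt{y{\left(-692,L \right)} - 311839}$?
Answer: $\frac{35 i \sqrt{74781366}}{542} \approx 558.43 i$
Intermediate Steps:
$L = - \frac{187}{542}$ ($L = \left(-187\right) \frac{1}{542} = - \frac{187}{542} \approx -0.34502$)
$\sqrt{y{\left(-692,L \right)} - 311839} = \sqrt{- \frac{187}{542} - 311839} = \sqrt{- \frac{169016925}{542}} = \frac{35 i \sqrt{74781366}}{542}$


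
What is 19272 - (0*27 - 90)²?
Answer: 11172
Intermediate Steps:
19272 - (0*27 - 90)² = 19272 - (0 - 90)² = 19272 - 1*(-90)² = 19272 - 1*8100 = 19272 - 8100 = 11172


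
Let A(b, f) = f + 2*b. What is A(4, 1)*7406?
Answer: 66654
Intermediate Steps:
A(4, 1)*7406 = (1 + 2*4)*7406 = (1 + 8)*7406 = 9*7406 = 66654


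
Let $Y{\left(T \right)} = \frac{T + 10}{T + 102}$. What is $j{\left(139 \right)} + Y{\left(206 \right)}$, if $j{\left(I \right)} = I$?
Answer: $\frac{10757}{77} \approx 139.7$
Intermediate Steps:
$Y{\left(T \right)} = \frac{10 + T}{102 + T}$
$j{\left(139 \right)} + Y{\left(206 \right)} = 139 + \frac{10 + 206}{102 + 206} = 139 + \frac{1}{308} \cdot 216 = 139 + \frac{54}{77} = \frac{10757}{77}$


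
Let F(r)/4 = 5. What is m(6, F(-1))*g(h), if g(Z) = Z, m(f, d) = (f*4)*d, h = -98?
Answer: -47040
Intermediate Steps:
F(r) = 20 (F(r) = 4*5 = 20)
m(f, d) = 4*d*f (m(f, d) = (4*f)*d = 4*d*f)
m(6, F(-1))*g(h) = (4*20*6)*(-98) = 480*(-98) = -47040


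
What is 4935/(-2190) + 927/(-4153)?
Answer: -1501679/606338 ≈ -2.4766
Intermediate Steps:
4935/(-2190) + 927/(-4153) = 4935*(-1/2190) + 927*(-1/4153) = -329/146 - 927/4153 = -1501679/606338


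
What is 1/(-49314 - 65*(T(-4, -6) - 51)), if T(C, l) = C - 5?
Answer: -1/45414 ≈ -2.2020e-5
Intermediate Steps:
T(C, l) = -5 + C
1/(-49314 - 65*(T(-4, -6) - 51)) = 1/(-49314 - 65*((-5 - 4) - 51)) = 1/(-49314 - 65*(-9 - 51)) = 1/(-49314 - 65*(-60)) = 1/(-49314 + 3900) = 1/(-45414) = -1/45414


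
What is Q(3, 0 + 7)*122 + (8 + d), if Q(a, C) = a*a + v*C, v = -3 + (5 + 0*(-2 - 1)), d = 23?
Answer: 2837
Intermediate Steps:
v = 2 (v = -3 + (5 + 0*(-3)) = -3 + (5 + 0) = -3 + 5 = 2)
Q(a, C) = a**2 + 2*C (Q(a, C) = a*a + 2*C = a**2 + 2*C)
Q(3, 0 + 7)*122 + (8 + d) = (3**2 + 2*(0 + 7))*122 + (8 + 23) = (9 + 2*7)*122 + 31 = (9 + 14)*122 + 31 = 23*122 + 31 = 2806 + 31 = 2837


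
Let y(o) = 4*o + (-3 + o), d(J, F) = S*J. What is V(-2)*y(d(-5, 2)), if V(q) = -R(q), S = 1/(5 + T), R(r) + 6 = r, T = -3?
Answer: -124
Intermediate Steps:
R(r) = -6 + r
S = 1/2 (S = 1/(5 - 3) = 1/2 ≈ 0.50000)
d(J, F) = J/2
y(o) = -3 + 5*o
V(q) = 6 - q (V(q) = -(-6 + q) = 6 - q)
V(-2)*y(d(-5, 2)) = (6 - 1*(-2))*(-3 + 5*((1/2)*(-5))) = (6 + 2)*(-3 + 5*(-5/2)) = 8*(-3 - 25/2) = 8*(-31/2) = -124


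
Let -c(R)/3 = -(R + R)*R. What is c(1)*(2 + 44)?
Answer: 276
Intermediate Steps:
c(R) = 6*R² (c(R) = -(-3)*(R + R)*R = -(-3)*(2*R)*R = -(-3)*2*R² = -(-6)*R² = 6*R²)
c(1)*(2 + 44) = (6*1²)*(2 + 44) = (6*1)*46 = 6*46 = 276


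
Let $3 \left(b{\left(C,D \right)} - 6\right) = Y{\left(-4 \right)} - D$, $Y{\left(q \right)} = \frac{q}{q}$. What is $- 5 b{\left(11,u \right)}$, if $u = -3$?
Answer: $- \frac{110}{3} \approx -36.667$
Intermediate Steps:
$Y{\left(q \right)} = 1$
$b{\left(C,D \right)} = \frac{19}{3} - \frac{D}{3}$ ($b{\left(C,D \right)} = 6 + \frac{1 - D}{3} = 6 - \left(- \frac{1}{3} + \frac{D}{3}\right) = \frac{19}{3} - \frac{D}{3}$)
$- 5 b{\left(11,u \right)} = - 5 \left(\frac{19}{3} - -1\right) = - 5 \left(\frac{19}{3} + 1\right) = \left(-5\right) \frac{22}{3} = - \frac{110}{3}$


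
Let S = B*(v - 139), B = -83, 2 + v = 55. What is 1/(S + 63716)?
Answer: 1/70854 ≈ 1.4114e-5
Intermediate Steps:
v = 53 (v = -2 + 55 = 53)
S = 7138 (S = -83*(53 - 139) = -83*(-86) = 7138)
1/(S + 63716) = 1/(7138 + 63716) = 1/70854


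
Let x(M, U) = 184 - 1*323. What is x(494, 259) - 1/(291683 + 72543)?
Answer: -50627415/364226 ≈ -139.00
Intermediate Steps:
x(M, U) = -139 (x(M, U) = 184 - 323 = -139)
x(494, 259) - 1/(291683 + 72543) = -139 - 1/(291683 + 72543) = -139 - 1/364226 = -50627415/364226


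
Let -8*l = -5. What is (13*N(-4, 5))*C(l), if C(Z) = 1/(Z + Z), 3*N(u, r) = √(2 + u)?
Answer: 52*I*√2/15 ≈ 4.9026*I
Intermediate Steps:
l = 5/8 (l = -⅛*(-5) = 5/8 ≈ 0.62500)
N(u, r) = √(2 + u)/3
C(Z) = 1/(2*Z)
(13*N(-4, 5))*C(l) = (13*(√(2 - 4)/3))*(1/(2*(5/8))) = (13*(√(-2)/3))*((½)*(8/5)) = (13*((I*√2)/3))*(⅘) = (13*(I*√2/3))*(⅘) = (13*I*√2/3)*(⅘) = 52*I*√2/15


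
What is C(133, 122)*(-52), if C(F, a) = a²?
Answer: -773968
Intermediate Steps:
C(133, 122)*(-52) = 122²*(-52) = 14884*(-52) = -773968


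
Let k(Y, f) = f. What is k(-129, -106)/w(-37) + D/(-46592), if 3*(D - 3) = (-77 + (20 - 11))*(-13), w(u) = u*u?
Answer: -16038773/191353344 ≈ -0.083818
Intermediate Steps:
w(u) = u**2
D = 893/3 (D = 3 + ((-77 + (20 - 11))*(-13))/3 = 3 + ((-77 + 9)*(-13))/3 = 3 + (-68*(-13))/3 = 3 + (1/3)*884 = 3 + 884/3 = 893/3 ≈ 297.67)
k(-129, -106)/w(-37) + D/(-46592) = -106/((-37)**2) + (893/3)/(-46592) = -106/1369 + (893/3)*(-1/46592) = -106*1/1369 - 893/139776 = -106/1369 - 893/139776 = -16038773/191353344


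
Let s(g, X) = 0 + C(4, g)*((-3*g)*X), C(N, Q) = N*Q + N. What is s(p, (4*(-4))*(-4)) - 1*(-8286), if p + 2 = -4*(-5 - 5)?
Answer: -1129890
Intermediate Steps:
C(N, Q) = N + N*Q
p = 38 (p = -2 - 4*(-5 - 5) = -2 - 4*(-10) = -2 + 40 = 38)
s(g, X) = -3*X*g*(4 + 4*g) (s(g, X) = 0 + (4*(1 + g))*((-3*g)*X) = 0 + (4 + 4*g)*(-3*X*g) = 0 - 3*X*g*(4 + 4*g) = -3*X*g*(4 + 4*g))
s(p, (4*(-4))*(-4)) - 1*(-8286) = -12*(4*(-4))*(-4)*38*(1 + 38) - 1*(-8286) = -12*(-16*(-4))*38*39 + 8286 = -12*64*38*39 + 8286 = -1138176 + 8286 = -1129890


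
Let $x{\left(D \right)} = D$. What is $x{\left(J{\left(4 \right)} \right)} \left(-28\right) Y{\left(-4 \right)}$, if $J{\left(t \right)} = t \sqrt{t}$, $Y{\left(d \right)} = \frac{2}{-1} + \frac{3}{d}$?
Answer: $616$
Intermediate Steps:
$Y{\left(d \right)} = -2 + \frac{3}{d}$ ($Y{\left(d \right)} = 2 \left(-1\right) + \frac{3}{d} = -2 + \frac{3}{d}$)
$J{\left(t \right)} = t^{\frac{3}{2}}$
$x{\left(J{\left(4 \right)} \right)} \left(-28\right) Y{\left(-4 \right)} = 4^{\frac{3}{2}} \left(-28\right) \left(-2 + \frac{3}{-4}\right) = 8 \left(-28\right) \left(-2 + 3 \left(- \frac{1}{4}\right)\right) = - 224 \left(-2 - \frac{3}{4}\right) = \left(-224\right) \left(- \frac{11}{4}\right) = 616$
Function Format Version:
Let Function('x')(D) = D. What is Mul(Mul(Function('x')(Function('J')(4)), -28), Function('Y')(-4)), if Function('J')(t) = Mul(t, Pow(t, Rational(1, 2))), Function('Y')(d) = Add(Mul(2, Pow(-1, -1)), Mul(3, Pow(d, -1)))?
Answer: 616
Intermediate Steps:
Function('Y')(d) = Add(-2, Mul(3, Pow(d, -1))) (Function('Y')(d) = Add(Mul(2, -1), Mul(3, Pow(d, -1))) = Add(-2, Mul(3, Pow(d, -1))))
Function('J')(t) = Pow(t, Rational(3, 2))
Mul(Mul(Function('x')(Function('J')(4)), -28), Function('Y')(-4)) = Mul(Mul(Pow(4, Rational(3, 2)), -28), Add(-2, Mul(3, Pow(-4, -1)))) = Mul(Mul(8, -28), Add(-2, Mul(3, Rational(-1, 4)))) = Mul(-224, Add(-2, Rational(-3, 4))) = Mul(-224, Rational(-11, 4)) = 616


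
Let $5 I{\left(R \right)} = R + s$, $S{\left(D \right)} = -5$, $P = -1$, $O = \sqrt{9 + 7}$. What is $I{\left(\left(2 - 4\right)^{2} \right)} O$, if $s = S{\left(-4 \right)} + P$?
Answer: $- \frac{8}{5} \approx -1.6$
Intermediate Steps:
$O = 4$ ($O = \sqrt{16} = 4$)
$s = -6$ ($s = -5 - 1 = -6$)
$I{\left(R \right)} = - \frac{6}{5} + \frac{R}{5}$ ($I{\left(R \right)} = \frac{R - 6}{5} = \frac{-6 + R}{5} = - \frac{6}{5} + \frac{R}{5}$)
$I{\left(\left(2 - 4\right)^{2} \right)} O = \left(- \frac{6}{5} + \frac{\left(2 - 4\right)^{2}}{5}\right) 4 = \left(- \frac{6}{5} + \frac{\left(-2\right)^{2}}{5}\right) 4 = \left(- \frac{6}{5} + \frac{1}{5} \cdot 4\right) 4 = \left(- \frac{6}{5} + \frac{4}{5}\right) 4 = \left(- \frac{2}{5}\right) 4 = - \frac{8}{5}$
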